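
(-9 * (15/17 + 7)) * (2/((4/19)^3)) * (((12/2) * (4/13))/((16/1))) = -12407931/7072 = -1754.52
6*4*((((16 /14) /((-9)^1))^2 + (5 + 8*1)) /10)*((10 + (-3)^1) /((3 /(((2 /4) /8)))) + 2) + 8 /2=5638603 /79380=71.03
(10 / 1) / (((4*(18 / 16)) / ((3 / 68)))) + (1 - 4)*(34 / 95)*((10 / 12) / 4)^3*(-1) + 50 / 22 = 2.38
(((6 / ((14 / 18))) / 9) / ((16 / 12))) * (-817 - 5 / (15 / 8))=-7377 / 14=-526.93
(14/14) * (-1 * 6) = -6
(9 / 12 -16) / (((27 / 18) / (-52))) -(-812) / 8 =3781 / 6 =630.17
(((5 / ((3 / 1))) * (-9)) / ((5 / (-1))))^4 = 81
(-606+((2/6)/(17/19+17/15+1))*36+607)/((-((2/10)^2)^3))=-66921875/863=-77545.63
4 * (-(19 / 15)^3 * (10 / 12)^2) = -6859 / 1215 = -5.65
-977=-977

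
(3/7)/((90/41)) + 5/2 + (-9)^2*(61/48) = 177463/1680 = 105.63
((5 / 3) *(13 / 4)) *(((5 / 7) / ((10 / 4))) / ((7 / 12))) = 2.65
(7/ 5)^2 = 49/ 25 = 1.96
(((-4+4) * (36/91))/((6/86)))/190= 0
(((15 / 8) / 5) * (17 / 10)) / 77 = 51 / 6160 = 0.01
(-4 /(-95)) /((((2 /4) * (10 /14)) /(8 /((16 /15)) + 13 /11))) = 5348 /5225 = 1.02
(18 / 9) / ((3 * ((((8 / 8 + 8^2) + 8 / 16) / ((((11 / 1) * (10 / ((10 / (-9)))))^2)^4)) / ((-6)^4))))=15945028319714459328 / 131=121717773432934804.03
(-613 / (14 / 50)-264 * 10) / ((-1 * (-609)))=-33805 / 4263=-7.93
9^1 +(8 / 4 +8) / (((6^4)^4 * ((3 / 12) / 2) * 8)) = 12694994583557 / 1410554953728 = 9.00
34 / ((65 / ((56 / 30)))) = 952 / 975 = 0.98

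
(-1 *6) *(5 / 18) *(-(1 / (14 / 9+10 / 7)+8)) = 7835 / 564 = 13.89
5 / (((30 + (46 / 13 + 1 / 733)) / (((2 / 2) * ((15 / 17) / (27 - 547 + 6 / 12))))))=-1429350 / 5645112463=-0.00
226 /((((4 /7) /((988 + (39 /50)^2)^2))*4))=4831757098271831 /50000000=96635141.97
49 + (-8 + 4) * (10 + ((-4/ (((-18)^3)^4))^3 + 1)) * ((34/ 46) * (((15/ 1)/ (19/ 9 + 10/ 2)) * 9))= -20822341327914092356574213439784247571486080939/ 36632938326994334771788474353002553418973184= -568.40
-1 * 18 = -18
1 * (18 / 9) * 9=18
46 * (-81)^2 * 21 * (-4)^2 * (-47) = -4766120352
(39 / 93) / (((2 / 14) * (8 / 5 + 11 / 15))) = 39 / 31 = 1.26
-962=-962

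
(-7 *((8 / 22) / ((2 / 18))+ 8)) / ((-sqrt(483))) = 124 *sqrt(483) / 759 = 3.59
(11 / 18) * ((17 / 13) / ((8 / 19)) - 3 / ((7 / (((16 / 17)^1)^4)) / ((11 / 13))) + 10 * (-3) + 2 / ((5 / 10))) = -15502806121 / 1094459184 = -14.16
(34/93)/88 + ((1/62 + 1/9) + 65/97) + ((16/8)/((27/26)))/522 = 750735991/932374476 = 0.81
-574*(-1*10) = 5740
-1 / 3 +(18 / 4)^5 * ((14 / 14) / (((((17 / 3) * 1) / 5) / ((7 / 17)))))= 670.10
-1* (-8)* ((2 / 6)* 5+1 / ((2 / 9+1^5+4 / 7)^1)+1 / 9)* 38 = 722000 / 1017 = 709.93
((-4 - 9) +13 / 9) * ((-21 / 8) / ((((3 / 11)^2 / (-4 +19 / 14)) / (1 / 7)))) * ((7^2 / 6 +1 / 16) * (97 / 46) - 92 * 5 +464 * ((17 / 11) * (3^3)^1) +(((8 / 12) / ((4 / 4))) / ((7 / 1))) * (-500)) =-16975665304741 / 5842368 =-2905613.84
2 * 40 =80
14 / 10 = 7 / 5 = 1.40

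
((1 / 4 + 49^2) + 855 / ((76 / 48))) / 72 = 11765 / 288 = 40.85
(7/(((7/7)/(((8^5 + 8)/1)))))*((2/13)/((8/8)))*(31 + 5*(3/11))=1142346.74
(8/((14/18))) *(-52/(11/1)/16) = -234/77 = -3.04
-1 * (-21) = 21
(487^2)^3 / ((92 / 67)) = 893816916644753203 / 92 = 9715401267877752.21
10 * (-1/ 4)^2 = 5/ 8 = 0.62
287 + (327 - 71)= 543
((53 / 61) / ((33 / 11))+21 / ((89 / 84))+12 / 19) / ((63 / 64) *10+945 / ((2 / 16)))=41078368 / 14992069491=0.00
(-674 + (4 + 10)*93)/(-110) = -314/55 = -5.71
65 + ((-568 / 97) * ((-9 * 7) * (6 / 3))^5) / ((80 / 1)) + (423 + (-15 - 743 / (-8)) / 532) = 685464154956189 / 294880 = 2324552885.77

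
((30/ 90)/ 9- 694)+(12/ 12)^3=-692.96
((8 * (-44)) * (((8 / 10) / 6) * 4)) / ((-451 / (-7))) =-1792 / 615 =-2.91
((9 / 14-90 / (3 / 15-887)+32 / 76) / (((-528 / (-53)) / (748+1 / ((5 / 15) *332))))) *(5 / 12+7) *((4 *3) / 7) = 1112.54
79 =79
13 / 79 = 0.16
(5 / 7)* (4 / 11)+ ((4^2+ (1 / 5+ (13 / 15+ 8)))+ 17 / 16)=487667 / 18480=26.39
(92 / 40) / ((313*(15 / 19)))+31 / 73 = 1487351 / 3427350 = 0.43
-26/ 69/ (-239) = 26/ 16491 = 0.00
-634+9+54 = -571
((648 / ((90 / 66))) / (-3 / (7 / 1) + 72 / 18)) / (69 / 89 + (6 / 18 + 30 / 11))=24424092 / 704125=34.69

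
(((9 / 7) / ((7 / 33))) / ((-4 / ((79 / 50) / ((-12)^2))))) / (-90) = 869 / 4704000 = 0.00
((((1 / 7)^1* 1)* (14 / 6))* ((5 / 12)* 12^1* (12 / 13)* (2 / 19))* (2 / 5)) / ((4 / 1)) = 4 / 247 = 0.02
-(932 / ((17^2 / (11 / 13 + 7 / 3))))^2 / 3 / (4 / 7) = -23372934592 / 381106323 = -61.33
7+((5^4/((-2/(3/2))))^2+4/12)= 10547227/48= 219733.90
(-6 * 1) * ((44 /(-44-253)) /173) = 8 /1557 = 0.01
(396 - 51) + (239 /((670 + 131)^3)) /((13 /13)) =177303228584 /513922401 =345.00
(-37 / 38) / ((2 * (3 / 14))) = -259 / 114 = -2.27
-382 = -382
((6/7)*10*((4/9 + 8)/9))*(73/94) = 55480/8883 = 6.25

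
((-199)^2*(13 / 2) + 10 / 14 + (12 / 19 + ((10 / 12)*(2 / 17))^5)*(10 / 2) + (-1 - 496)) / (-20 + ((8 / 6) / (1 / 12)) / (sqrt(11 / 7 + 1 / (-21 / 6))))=-117893328980797285 / 4609230664248 - 23578665796159457*sqrt(7) / 3456922998186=-43623.56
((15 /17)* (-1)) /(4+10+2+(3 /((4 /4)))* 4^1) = -15 /476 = -0.03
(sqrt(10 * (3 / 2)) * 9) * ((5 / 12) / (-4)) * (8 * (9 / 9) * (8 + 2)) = -75 * sqrt(15) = -290.47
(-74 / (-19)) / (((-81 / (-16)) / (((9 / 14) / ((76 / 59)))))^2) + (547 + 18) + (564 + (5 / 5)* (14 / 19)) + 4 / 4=30783498932 / 27223371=1130.77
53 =53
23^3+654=12821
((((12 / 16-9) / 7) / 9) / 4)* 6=-11 / 56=-0.20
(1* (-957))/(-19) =957/19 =50.37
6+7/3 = 25/3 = 8.33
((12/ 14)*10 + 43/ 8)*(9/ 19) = 6.61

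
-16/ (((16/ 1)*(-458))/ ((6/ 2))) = 3/ 458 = 0.01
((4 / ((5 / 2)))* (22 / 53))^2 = 30976 / 70225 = 0.44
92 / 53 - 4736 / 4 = -62660 / 53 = -1182.26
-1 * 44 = -44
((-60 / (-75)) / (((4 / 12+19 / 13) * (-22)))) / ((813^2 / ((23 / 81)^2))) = -6877 / 2782662965775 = -0.00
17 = 17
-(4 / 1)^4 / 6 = -128 / 3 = -42.67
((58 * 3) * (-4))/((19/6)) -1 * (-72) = -147.79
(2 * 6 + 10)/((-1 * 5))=-22/5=-4.40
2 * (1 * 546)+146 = 1238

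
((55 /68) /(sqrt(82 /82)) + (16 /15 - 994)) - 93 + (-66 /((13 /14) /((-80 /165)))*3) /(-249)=-1194723293 /1100580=-1085.54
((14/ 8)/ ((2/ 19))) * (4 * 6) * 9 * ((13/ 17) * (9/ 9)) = 46683/ 17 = 2746.06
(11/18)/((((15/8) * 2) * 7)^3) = 352/10418625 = 0.00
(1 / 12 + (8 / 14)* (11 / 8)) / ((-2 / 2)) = -73 / 84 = -0.87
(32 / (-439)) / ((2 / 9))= -0.33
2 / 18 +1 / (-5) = -4 / 45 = -0.09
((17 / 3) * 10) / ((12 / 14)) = 595 / 9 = 66.11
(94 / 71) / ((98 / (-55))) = -0.74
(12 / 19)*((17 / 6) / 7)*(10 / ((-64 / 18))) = -765 / 1064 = -0.72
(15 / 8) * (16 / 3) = 10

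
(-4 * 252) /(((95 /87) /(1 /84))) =-1044 /95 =-10.99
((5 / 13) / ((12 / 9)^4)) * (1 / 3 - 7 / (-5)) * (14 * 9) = 26.58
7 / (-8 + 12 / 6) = -7 / 6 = -1.17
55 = 55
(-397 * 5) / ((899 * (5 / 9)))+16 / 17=-46357 / 15283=-3.03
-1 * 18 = -18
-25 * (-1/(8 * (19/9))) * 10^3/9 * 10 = 31250/19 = 1644.74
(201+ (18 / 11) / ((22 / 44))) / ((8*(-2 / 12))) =-6741 / 44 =-153.20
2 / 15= 0.13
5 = 5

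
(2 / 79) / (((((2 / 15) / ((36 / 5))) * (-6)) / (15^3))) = -60750 / 79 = -768.99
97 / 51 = 1.90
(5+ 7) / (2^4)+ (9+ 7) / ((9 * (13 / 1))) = 415 / 468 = 0.89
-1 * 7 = -7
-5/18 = -0.28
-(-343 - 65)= 408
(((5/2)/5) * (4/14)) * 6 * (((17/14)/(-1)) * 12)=-612/49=-12.49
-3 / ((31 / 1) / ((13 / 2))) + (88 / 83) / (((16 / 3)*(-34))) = -111081 / 174964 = -0.63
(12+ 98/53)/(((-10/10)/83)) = -60922/53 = -1149.47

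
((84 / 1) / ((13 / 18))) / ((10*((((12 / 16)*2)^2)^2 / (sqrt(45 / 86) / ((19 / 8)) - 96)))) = -14336 / 65+ 1792*sqrt(430) / 53105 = -219.85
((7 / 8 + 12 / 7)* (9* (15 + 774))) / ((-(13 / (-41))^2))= -1730833245 / 9464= -182886.01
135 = 135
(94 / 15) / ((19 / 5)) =94 / 57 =1.65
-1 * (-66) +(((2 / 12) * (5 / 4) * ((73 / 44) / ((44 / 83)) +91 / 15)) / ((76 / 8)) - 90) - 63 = -114940427 / 1324224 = -86.80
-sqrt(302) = -17.38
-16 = -16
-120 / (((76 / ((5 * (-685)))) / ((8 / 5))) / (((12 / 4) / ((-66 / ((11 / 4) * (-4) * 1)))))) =82200 / 19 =4326.32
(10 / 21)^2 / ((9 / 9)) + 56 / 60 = 2558 / 2205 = 1.16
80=80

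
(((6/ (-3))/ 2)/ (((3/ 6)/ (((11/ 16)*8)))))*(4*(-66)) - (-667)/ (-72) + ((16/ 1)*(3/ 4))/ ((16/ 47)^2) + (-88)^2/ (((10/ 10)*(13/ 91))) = 57206.28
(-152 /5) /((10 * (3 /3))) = -76 /25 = -3.04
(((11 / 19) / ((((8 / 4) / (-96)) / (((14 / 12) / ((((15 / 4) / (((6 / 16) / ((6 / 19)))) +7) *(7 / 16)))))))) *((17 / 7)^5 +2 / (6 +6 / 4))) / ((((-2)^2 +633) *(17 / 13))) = -30082036864 / 40530668745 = -0.74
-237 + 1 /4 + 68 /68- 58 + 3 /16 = -293.56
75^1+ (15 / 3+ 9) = 89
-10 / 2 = -5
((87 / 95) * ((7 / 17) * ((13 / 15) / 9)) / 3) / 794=0.00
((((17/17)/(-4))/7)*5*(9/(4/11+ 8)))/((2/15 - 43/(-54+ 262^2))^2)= -5239734996375/480212928356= -10.91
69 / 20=3.45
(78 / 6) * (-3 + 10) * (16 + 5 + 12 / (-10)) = 9009 / 5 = 1801.80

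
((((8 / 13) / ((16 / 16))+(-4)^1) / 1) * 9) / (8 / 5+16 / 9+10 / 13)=-8910 / 1213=-7.35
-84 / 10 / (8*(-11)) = 21 / 220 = 0.10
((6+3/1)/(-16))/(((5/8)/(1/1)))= -9/10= -0.90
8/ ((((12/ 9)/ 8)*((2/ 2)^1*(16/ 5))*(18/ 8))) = 20/ 3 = 6.67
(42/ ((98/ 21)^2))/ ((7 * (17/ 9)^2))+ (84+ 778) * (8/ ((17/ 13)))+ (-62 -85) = 145192421/ 28322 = 5126.49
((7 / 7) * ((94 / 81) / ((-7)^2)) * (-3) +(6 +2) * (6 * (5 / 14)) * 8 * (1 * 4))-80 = 619826 / 1323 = 468.50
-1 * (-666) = 666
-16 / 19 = -0.84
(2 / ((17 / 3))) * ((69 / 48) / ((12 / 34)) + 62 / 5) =7907 / 1360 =5.81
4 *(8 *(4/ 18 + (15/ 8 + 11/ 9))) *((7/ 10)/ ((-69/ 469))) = -1569274/ 3105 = -505.40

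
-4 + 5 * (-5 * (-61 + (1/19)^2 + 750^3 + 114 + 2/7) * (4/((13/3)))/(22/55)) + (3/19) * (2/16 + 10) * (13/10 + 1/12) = -127929391168600573/5256160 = -24338945383.82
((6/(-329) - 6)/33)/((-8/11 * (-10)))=-33/1316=-0.03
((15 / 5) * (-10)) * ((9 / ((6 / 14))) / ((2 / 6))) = -1890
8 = 8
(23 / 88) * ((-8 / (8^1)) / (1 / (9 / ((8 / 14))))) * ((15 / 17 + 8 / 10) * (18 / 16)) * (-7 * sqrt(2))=1186731 * sqrt(2) / 21760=77.13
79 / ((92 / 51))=4029 / 92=43.79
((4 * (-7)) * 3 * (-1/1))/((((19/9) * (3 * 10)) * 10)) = 63/475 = 0.13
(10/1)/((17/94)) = 940/17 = 55.29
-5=-5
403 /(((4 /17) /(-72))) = -123318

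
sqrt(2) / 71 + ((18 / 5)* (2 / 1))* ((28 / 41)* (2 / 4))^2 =sqrt(2) / 71 + 7056 / 8405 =0.86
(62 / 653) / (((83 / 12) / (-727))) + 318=16694394 / 54199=308.02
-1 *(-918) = 918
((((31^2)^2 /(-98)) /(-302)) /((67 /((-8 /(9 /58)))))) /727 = -107128436 /3243581019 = -0.03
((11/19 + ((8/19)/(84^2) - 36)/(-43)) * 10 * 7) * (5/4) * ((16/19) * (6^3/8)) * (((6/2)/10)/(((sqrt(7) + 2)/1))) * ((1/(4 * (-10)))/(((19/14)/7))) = 21429933/294937 - 21429933 * sqrt(7)/589874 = -23.46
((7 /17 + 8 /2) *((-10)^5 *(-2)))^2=225000000000000 /289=778546712802.77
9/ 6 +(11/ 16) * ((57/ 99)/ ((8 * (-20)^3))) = 4607981/ 3072000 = 1.50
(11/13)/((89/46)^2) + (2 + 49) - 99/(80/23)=187522399/8237840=22.76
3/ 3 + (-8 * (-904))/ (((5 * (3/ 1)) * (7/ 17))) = 123049/ 105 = 1171.90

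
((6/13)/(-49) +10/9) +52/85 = 834976/487305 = 1.71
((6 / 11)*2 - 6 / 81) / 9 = 302 / 2673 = 0.11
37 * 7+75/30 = 523/2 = 261.50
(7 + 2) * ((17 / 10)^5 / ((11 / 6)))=69.70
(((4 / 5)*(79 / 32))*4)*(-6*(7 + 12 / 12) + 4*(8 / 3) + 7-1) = -3713 / 15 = -247.53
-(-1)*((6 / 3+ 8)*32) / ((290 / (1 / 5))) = 32 / 145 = 0.22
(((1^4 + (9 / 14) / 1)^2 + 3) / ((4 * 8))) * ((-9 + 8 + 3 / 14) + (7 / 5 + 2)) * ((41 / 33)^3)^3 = 22306822863801320657 / 6792166037277815040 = 3.28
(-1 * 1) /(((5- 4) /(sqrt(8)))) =-2 * sqrt(2) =-2.83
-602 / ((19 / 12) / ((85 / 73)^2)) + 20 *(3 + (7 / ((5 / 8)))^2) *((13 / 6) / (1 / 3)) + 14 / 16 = 65540135673 / 4050040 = 16182.59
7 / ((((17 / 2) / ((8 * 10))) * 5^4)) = 224 / 2125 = 0.11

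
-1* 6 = -6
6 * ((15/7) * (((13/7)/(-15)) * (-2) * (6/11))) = 936/539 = 1.74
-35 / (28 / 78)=-195 / 2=-97.50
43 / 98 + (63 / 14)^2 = 4055 / 196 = 20.69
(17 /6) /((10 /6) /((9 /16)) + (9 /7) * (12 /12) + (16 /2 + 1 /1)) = 1071 /5008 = 0.21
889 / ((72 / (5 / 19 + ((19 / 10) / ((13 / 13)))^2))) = 2180717 / 45600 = 47.82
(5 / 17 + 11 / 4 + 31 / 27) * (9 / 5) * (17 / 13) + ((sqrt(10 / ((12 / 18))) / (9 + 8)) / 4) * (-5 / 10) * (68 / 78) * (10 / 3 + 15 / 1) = 7697 / 780 - 55 * sqrt(15) / 468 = 9.41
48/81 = 16/27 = 0.59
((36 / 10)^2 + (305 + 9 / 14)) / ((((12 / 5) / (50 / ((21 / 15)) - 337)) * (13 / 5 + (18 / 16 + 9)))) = -78392233 / 24941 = -3143.11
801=801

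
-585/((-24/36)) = 1755/2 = 877.50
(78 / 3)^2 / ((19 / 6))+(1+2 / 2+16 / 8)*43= 7324 / 19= 385.47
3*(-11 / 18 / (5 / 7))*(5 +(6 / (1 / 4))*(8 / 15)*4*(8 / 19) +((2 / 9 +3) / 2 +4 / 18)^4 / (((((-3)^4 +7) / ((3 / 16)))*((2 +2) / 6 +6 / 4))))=-68.19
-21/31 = -0.68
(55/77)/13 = 5/91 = 0.05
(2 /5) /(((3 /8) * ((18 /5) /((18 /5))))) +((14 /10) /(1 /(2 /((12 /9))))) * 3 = 221 /30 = 7.37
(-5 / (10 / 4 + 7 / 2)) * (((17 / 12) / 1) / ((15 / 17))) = -289 / 216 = -1.34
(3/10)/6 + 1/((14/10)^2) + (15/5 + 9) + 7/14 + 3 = 15739/980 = 16.06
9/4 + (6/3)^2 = 25/4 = 6.25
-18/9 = -2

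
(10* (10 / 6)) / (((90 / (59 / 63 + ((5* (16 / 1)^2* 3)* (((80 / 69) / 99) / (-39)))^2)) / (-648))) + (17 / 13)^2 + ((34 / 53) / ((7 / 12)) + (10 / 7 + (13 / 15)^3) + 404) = 16694470650971318 / 121903996339125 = 136.95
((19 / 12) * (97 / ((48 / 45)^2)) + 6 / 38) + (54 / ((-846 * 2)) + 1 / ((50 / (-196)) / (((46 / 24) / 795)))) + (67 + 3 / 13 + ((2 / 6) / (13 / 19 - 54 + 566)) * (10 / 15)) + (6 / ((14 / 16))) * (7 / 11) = 15698312595412755359 / 75948532792704000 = 206.70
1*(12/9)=4/3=1.33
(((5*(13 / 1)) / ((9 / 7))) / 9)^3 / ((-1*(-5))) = 18839275 / 531441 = 35.45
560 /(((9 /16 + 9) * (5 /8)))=93.70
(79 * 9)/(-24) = -237/8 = -29.62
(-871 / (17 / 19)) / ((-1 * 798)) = 871 / 714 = 1.22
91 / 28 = 3.25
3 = 3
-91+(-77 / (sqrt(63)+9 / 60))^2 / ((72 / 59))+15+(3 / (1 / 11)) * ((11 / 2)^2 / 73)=2756541552881 / 185299252452 - 699622000 * sqrt(7) / 634586481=11.96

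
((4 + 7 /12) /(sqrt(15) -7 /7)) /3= 55 /504 + 55 *sqrt(15) /504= 0.53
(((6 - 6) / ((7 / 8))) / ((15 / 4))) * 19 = 0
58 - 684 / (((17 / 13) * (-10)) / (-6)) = -21746 / 85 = -255.84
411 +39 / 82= 33741 / 82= 411.48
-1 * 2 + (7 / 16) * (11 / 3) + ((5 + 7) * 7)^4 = 2389782509 / 48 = 49787135.60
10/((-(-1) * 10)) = 1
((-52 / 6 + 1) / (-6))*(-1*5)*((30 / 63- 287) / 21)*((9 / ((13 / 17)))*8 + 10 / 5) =432471875 / 51597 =8381.73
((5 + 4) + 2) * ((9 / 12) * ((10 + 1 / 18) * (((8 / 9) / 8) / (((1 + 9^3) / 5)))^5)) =0.00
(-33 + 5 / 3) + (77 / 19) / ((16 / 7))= -26959 / 912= -29.56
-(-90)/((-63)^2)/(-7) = -10/3087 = -0.00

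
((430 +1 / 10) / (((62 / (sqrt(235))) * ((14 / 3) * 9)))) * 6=4301 * sqrt(235) / 4340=15.19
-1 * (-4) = 4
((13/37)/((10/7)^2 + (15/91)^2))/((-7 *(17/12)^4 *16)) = -19931184/52920993625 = -0.00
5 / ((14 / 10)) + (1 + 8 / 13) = 472 / 91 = 5.19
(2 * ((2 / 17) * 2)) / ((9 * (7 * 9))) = 8 / 9639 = 0.00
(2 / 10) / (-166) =-1 / 830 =-0.00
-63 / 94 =-0.67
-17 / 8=-2.12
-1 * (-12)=12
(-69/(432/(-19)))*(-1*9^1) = -437/16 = -27.31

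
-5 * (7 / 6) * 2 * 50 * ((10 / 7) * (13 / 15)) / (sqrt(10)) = -228.39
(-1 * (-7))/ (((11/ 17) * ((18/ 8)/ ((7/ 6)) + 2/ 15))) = 24990/ 4763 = 5.25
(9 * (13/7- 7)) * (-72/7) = 23328/49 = 476.08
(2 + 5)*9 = 63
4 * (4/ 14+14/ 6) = 220/ 21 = 10.48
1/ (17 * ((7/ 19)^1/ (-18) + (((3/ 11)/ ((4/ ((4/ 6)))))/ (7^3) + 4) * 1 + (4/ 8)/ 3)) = 1290366/ 90954845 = 0.01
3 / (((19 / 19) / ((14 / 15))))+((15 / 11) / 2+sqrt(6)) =sqrt(6)+383 / 110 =5.93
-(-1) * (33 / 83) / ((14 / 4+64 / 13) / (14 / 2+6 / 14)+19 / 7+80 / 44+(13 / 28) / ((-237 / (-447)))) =0.06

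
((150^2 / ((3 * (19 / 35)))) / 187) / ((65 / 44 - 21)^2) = 46200000 / 238335563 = 0.19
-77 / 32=-2.41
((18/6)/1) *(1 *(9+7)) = 48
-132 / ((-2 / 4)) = 264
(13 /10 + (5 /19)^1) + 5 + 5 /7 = 9679 /1330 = 7.28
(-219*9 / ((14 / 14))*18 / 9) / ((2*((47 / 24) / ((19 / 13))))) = -898776 / 611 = -1470.99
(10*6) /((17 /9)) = 540 /17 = 31.76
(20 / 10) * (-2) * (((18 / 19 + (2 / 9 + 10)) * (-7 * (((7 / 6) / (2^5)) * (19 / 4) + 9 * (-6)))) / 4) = -276351215 / 65664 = -4208.57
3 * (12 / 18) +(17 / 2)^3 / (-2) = -4881 / 16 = -305.06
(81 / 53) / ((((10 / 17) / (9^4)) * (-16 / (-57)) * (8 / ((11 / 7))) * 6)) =1888209873 / 949760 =1988.09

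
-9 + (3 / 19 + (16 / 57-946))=-954.56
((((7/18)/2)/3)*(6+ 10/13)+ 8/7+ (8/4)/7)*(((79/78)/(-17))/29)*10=-1812260/47240739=-0.04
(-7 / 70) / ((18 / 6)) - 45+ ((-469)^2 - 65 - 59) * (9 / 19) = 59330321 / 570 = 104088.28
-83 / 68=-1.22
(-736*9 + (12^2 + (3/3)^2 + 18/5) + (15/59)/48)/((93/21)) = -213947041/146320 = -1462.19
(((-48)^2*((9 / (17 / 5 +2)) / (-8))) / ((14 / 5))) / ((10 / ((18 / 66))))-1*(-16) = 872 / 77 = 11.32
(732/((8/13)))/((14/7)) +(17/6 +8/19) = 136345/228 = 598.00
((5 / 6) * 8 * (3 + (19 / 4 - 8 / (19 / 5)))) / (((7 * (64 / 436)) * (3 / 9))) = 233805 / 2128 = 109.87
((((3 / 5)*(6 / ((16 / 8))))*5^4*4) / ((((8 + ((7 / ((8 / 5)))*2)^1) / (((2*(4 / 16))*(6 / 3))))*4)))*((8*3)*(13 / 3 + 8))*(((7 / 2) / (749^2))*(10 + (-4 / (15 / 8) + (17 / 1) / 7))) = 47996400 / 37587067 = 1.28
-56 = -56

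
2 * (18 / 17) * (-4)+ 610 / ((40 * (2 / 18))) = 8757 / 68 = 128.78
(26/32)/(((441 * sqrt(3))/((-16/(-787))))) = 13 * sqrt(3)/1041201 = 0.00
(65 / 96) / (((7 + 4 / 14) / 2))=455 / 2448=0.19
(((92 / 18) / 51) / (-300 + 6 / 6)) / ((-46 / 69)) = 1 / 1989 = 0.00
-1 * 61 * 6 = -366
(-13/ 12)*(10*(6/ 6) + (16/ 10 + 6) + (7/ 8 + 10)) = -14807/ 480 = -30.85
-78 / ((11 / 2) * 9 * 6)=-26 / 99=-0.26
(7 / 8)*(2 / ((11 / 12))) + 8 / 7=235 / 77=3.05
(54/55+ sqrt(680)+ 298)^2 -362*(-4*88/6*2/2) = 65776*sqrt(170)/55+ 1010115208/9075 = 126900.44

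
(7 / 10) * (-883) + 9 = -6091 / 10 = -609.10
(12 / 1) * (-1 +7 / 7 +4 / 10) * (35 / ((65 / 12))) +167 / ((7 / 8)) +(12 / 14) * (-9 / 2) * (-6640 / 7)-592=10474344 / 3185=3288.65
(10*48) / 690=16 / 23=0.70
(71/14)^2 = 5041/196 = 25.72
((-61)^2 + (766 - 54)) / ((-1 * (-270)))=4433 / 270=16.42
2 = 2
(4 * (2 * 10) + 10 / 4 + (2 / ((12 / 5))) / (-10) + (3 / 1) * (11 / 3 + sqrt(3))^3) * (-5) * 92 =-1363325 / 9 - 59800 * sqrt(3) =-255057.19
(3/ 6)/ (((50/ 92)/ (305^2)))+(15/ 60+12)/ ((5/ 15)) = 342479/ 4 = 85619.75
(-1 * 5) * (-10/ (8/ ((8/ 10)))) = 5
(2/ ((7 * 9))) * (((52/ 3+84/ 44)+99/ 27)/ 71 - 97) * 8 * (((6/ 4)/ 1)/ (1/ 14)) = -515.61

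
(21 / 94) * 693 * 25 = 363825 / 94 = 3870.48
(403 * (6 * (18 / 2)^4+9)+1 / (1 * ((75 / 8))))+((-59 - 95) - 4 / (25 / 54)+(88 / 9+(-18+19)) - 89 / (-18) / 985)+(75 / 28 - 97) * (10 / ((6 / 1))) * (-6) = 15868916.46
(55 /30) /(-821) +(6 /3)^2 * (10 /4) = 49249 /4926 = 10.00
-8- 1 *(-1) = -7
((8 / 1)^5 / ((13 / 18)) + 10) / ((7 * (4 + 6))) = 294977 / 455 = 648.30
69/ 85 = 0.81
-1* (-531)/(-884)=-531/884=-0.60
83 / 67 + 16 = 1155 / 67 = 17.24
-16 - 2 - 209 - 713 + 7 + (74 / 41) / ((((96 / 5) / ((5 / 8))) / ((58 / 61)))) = -447992311 / 480192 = -932.94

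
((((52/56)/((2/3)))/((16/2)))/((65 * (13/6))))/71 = 9/516880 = 0.00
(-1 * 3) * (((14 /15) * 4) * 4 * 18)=-4032 /5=-806.40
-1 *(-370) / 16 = 185 / 8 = 23.12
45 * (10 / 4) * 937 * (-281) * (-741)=43898192325 / 2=21949096162.50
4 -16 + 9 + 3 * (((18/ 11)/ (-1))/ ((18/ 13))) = -72/ 11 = -6.55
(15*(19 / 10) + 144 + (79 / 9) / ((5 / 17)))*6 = 18211 / 15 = 1214.07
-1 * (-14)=14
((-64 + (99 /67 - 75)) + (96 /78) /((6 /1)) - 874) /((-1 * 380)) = 660643 /248235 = 2.66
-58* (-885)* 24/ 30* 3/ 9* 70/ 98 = 68440/ 7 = 9777.14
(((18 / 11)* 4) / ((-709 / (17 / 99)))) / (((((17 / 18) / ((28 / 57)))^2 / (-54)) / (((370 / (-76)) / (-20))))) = 56391552 / 10003254767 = 0.01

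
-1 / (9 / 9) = -1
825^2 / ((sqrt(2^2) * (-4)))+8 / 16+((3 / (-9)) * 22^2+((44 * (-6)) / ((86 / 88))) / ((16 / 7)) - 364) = -88464221 / 1032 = -85721.14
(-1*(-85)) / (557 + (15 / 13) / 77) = 85085 / 557572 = 0.15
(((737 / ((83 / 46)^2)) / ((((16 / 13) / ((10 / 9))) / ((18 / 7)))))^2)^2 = 412426028536388841928007250625 / 5407753649365837441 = 76265683549.54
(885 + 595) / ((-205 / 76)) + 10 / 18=-202259 / 369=-548.13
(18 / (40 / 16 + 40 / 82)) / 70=738 / 8575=0.09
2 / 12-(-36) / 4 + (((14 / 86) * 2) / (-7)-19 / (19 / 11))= -1.88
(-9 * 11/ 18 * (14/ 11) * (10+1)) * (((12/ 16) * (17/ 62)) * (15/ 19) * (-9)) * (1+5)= 1590435/ 2356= 675.06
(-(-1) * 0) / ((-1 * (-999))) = 0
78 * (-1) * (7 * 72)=-39312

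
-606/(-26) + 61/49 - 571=-348087/637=-546.45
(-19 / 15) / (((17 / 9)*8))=-57 / 680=-0.08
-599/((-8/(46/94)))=13777/376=36.64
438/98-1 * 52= -2329/49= -47.53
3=3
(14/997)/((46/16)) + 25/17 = 1.48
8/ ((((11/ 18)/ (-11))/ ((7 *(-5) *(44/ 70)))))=3168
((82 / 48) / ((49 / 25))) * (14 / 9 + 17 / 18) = 5125 / 2352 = 2.18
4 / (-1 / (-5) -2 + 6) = 20 / 21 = 0.95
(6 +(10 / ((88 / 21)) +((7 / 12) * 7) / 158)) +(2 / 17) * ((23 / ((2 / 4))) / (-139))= 412657783 / 49282728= 8.37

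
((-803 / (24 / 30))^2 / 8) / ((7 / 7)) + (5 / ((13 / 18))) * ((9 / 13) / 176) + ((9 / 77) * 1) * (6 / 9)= 209772663077 / 1665664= 125939.36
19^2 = 361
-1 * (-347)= 347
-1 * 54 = -54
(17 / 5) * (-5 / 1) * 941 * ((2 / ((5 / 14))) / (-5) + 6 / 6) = 47991 / 25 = 1919.64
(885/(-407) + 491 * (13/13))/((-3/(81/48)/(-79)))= 17681859/814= 21722.19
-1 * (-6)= 6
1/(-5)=-1/5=-0.20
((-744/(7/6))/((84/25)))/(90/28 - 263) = 18600/25459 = 0.73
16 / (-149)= -16 / 149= -0.11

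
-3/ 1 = -3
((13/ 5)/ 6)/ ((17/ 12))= 26/ 85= 0.31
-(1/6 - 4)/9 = 23/54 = 0.43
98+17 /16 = 1585 /16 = 99.06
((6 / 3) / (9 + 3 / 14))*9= 84 / 43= 1.95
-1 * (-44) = 44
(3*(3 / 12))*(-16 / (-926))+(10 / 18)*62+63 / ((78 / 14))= 2479141 / 54171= 45.77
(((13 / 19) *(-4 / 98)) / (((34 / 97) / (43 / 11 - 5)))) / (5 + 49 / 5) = 37830 / 6441589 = 0.01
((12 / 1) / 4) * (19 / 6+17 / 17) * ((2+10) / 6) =25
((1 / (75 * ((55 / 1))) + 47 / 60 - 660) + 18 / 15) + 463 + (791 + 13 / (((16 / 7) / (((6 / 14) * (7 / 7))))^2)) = 629841281 / 1056000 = 596.44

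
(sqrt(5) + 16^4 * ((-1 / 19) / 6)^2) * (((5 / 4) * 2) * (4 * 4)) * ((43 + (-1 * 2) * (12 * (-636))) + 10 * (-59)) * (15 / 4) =2207550 * sqrt(5) + 12056166400 / 1083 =16068426.14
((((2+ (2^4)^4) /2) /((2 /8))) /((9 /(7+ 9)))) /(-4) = -58256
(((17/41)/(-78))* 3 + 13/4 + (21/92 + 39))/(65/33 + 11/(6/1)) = 34356003/3077009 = 11.17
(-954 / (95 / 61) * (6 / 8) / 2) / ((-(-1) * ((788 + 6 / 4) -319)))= -87291 / 178790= -0.49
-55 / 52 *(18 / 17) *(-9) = 4455 / 442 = 10.08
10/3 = 3.33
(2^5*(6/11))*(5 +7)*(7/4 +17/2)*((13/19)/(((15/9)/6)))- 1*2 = 5286.18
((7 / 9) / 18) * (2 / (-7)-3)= -23 / 162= -0.14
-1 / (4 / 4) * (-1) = 1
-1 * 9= -9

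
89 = 89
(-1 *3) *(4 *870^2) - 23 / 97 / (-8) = -7048252777 / 776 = -9082799.97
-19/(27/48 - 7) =304/103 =2.95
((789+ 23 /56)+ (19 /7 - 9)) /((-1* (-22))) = 6265 /176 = 35.60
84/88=21/22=0.95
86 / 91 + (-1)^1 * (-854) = 77800 / 91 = 854.95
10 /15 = 2 /3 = 0.67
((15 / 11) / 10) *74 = 111 / 11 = 10.09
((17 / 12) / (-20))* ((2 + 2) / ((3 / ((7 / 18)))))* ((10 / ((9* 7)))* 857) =-14569 / 2916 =-5.00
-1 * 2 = -2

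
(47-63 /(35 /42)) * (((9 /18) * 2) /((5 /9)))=-1287 /25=-51.48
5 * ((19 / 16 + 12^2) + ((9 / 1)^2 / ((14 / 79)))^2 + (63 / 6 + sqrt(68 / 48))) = 5 * sqrt(51) / 6 + 819554315 / 784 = 1045355.84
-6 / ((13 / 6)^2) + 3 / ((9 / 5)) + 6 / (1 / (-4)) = -11971 / 507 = -23.61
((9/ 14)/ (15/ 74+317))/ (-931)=-333/ 152973541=-0.00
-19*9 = -171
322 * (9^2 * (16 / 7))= 59616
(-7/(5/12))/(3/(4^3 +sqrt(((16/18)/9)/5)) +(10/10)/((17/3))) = -999367712/13285985- 145656 *sqrt(10)/13285985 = -75.25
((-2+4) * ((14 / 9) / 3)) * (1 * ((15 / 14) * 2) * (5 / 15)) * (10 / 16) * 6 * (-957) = -7975 / 3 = -2658.33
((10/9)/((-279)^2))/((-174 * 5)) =-1/60949503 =-0.00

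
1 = 1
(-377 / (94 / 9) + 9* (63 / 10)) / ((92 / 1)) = 2421 / 10810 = 0.22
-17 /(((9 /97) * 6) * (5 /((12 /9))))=-3298 /405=-8.14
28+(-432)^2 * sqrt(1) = 186652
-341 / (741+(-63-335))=-341 / 343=-0.99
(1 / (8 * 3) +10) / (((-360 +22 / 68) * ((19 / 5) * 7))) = -20485 / 19517484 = -0.00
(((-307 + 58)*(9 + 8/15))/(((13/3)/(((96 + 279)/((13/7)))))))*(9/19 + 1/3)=-22048950/247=-89267.00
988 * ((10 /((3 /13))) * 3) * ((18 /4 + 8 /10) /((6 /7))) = 2382562 /3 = 794187.33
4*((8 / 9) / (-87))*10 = -320 / 783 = -0.41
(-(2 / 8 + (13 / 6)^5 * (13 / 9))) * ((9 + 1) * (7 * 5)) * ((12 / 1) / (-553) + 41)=-2744419890125 / 2764368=-992783.84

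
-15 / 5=-3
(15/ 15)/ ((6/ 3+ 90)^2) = 1/ 8464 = 0.00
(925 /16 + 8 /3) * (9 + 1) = 14515 /24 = 604.79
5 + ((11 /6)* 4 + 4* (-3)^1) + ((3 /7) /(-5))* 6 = -19 /105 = -0.18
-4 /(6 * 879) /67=-2 /176679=-0.00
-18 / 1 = -18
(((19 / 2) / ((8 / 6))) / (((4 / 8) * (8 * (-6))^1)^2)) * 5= 95 / 1536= 0.06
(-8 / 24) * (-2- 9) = 11 / 3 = 3.67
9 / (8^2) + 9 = 585 / 64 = 9.14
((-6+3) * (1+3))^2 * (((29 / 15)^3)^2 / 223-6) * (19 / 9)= -4452333210416 / 2540109375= -1752.81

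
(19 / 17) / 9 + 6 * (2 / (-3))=-593 / 153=-3.88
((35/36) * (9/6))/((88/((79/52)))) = 2765/109824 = 0.03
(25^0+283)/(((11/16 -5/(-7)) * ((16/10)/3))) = 59640/157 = 379.87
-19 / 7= -2.71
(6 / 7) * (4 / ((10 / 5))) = 12 / 7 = 1.71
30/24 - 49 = -191/4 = -47.75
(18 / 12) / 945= 1 / 630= 0.00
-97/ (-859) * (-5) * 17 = -8245/ 859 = -9.60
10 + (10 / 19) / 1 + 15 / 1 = 485 / 19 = 25.53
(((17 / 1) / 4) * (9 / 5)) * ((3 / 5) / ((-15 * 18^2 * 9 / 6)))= -17 / 27000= -0.00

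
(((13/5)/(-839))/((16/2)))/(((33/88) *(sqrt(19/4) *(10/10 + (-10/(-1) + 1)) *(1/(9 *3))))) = -39 *sqrt(19)/159410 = -0.00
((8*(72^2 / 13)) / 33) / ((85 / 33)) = 41472 / 1105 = 37.53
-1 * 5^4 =-625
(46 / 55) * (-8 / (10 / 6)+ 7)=46 / 25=1.84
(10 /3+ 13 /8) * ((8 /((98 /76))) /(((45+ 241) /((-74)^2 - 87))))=1740647 /3003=579.64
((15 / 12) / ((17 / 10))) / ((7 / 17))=25 / 14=1.79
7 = 7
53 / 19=2.79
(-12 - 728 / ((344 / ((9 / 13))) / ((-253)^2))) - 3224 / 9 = -36436379 / 387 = -94150.85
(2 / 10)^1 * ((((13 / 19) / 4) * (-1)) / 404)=-13 / 153520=-0.00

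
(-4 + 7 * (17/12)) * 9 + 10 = 253/4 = 63.25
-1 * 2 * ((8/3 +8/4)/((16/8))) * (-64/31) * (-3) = -896/31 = -28.90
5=5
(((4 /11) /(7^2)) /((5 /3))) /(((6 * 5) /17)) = 34 /13475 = 0.00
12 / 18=2 / 3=0.67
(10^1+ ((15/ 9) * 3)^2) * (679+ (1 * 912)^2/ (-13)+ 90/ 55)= -316814855/ 143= -2215488.50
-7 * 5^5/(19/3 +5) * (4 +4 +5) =-853125/34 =-25091.91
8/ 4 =2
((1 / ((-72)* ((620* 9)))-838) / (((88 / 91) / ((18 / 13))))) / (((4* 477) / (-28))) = 16497069169 / 936904320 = 17.61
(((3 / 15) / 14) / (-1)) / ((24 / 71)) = -71 / 1680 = -0.04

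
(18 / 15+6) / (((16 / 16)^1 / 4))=144 / 5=28.80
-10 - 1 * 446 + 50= -406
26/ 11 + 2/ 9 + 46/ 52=8933/ 2574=3.47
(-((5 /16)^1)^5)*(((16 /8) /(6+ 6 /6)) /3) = -3125 /11010048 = -0.00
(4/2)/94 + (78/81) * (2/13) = 0.17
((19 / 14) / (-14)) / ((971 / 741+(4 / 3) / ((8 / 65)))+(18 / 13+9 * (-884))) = 4693 / 384510938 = 0.00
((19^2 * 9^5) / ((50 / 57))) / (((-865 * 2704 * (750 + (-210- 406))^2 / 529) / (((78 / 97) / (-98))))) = 1928286370251 / 767762432528000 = 0.00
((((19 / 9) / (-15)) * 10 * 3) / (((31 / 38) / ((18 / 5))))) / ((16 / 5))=-361 / 62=-5.82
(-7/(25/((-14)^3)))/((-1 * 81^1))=-19208/2025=-9.49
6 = 6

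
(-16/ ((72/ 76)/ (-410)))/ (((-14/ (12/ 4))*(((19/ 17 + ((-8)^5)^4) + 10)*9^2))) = -529720/ 33339031148716194326481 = -0.00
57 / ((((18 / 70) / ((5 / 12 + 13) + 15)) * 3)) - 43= 222121 / 108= 2056.68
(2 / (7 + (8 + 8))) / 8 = 1 / 92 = 0.01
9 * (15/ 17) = 135/ 17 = 7.94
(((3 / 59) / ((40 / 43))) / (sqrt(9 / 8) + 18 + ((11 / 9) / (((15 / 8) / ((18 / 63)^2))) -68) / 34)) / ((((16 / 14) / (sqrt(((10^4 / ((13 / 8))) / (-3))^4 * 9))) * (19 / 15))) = 146183292404352000000000 / 4885988228076601087 -6851671622145000000000 * sqrt(2) / 4885988228076601087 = 27935.71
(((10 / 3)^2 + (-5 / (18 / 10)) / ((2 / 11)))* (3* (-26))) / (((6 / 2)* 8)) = 325 / 24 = 13.54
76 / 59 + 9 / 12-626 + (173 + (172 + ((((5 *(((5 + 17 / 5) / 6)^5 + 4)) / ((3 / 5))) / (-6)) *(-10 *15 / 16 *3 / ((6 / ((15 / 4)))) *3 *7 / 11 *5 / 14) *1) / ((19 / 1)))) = -854672265 / 3156736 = -270.75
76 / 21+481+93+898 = 30988 / 21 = 1475.62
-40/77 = -0.52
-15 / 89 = -0.17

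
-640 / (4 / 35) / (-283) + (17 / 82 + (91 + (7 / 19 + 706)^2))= 4180869778923 / 8377366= 499067.34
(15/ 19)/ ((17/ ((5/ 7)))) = 0.03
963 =963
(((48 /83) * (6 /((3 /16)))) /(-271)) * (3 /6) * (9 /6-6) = 3456 /22493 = 0.15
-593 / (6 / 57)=-11267 / 2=-5633.50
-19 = -19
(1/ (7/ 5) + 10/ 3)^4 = 52200625/ 194481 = 268.41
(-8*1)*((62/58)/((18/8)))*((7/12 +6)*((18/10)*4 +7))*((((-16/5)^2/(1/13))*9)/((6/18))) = -4629354496/3625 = -1277063.31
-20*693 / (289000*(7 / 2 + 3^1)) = -0.01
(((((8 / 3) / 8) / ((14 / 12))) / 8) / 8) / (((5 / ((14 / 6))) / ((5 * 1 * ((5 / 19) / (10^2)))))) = 1 / 36480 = 0.00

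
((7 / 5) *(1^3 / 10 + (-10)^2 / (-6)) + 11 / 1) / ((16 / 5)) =-1829 / 480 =-3.81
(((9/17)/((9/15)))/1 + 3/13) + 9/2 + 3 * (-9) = -9453/442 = -21.39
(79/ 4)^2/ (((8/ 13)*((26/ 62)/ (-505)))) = -97702855/ 128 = -763303.55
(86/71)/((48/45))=645/568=1.14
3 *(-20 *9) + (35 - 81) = -586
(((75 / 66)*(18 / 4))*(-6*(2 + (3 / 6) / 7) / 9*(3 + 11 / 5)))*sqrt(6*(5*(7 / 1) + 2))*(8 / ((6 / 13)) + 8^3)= -1496690*sqrt(222) / 77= -289612.71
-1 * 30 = -30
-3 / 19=-0.16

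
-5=-5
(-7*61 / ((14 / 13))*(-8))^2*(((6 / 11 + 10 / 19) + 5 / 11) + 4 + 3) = 1629976608 / 19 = 85788242.53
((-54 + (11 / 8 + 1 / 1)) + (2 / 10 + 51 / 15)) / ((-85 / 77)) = 8701 / 200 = 43.50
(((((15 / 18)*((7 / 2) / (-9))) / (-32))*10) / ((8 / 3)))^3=0.00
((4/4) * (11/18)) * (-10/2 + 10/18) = -220/81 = -2.72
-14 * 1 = -14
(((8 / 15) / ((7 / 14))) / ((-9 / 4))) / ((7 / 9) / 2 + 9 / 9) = -128 / 375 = -0.34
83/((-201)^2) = 83/40401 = 0.00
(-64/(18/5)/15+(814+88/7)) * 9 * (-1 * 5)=-779990/21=-37142.38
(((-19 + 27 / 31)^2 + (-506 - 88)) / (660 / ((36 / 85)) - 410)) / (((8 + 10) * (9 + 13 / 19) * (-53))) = 484481 / 19371246024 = 0.00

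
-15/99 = -5/33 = -0.15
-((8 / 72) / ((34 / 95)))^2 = -9025 / 93636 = -0.10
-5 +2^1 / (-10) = -5.20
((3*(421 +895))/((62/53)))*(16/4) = 418488/31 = 13499.61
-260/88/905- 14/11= -1.28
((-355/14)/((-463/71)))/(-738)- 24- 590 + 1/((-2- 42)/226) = -32579775073/52620876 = -619.14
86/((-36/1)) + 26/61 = -2155/1098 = -1.96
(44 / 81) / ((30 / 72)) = 176 / 135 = 1.30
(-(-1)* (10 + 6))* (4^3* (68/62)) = 34816/31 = 1123.10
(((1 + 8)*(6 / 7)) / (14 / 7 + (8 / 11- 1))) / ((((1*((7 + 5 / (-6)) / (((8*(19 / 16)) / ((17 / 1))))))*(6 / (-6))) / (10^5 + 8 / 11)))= -25457328 / 629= -40472.70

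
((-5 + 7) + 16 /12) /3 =10 /9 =1.11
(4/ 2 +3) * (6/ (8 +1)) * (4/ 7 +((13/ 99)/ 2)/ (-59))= 233185/ 122661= 1.90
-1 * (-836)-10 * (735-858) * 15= 19286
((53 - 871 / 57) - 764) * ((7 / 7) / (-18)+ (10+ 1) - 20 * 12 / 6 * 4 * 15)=890119097 / 513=1735124.95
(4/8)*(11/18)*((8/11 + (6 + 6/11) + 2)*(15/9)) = 85/18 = 4.72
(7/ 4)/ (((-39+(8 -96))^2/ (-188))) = -329/ 16129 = -0.02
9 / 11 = 0.82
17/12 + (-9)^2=989/12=82.42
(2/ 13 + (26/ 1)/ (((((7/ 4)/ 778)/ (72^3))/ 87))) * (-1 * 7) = -34156473901070/ 13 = -2627421069313.08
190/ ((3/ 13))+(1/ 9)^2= 66691/ 81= 823.35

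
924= 924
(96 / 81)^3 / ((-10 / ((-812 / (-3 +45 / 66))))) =-292683776 / 5019165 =-58.31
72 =72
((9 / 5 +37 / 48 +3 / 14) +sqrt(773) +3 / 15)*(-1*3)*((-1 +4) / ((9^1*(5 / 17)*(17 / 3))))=-3*sqrt(773) / 5- 1003 / 560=-18.47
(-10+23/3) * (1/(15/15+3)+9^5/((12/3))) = -206675/6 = -34445.83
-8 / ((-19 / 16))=128 / 19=6.74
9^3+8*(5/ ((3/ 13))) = 2707/ 3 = 902.33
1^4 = 1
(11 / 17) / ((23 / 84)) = 924 / 391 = 2.36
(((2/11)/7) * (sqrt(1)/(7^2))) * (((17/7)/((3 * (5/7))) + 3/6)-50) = -1451/56595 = -0.03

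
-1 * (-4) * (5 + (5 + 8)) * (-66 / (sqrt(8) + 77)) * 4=-1463616 / 5921 + 38016 * sqrt(2) / 5921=-238.11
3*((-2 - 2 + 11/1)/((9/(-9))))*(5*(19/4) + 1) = -2079/4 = -519.75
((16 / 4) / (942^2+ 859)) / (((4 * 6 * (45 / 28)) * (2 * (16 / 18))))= 1 / 15226680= 0.00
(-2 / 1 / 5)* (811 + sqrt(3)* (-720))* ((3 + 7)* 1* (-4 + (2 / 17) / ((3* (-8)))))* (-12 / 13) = 6448.41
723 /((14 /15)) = 10845 /14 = 774.64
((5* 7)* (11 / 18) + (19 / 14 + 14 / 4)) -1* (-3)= 3685 / 126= 29.25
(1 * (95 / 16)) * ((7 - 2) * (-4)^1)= -118.75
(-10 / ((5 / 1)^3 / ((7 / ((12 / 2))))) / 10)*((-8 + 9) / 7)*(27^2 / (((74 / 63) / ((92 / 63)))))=-5589 / 4625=-1.21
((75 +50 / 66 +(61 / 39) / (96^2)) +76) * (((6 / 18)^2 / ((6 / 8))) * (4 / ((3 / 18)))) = 599999135 / 1111968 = 539.58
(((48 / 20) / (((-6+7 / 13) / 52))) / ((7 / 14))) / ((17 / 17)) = -16224 / 355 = -45.70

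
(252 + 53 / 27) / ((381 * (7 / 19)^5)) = 16978610843 / 172893609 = 98.20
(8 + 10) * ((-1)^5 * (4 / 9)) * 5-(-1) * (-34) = -74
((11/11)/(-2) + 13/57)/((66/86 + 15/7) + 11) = -9331/477318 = -0.02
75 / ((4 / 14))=525 / 2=262.50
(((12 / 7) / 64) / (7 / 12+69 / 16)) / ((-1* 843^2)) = -1 / 129890845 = -0.00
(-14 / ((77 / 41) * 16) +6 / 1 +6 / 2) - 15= -569 / 88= -6.47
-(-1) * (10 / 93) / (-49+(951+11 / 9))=30 / 251999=0.00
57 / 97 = 0.59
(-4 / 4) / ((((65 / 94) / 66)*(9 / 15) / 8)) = -1272.62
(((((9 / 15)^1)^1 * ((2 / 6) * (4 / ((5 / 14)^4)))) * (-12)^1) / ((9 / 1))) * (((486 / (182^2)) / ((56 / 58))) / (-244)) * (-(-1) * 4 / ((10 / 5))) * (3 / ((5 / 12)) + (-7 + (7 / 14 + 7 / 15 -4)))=-745416 / 32215625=-0.02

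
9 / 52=0.17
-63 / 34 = -1.85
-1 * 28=-28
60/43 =1.40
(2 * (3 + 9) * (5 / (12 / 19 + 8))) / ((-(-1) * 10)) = 57 / 41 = 1.39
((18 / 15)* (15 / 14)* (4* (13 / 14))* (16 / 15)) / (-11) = -1248 / 2695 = -0.46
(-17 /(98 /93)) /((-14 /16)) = 6324 /343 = 18.44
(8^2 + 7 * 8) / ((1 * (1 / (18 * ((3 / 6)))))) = 1080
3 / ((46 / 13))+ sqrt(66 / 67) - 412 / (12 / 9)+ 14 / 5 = -304.36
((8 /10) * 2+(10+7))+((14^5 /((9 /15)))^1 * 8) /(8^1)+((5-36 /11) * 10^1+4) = 147908179 /165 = 896413.21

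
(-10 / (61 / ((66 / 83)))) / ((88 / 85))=-1275 / 10126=-0.13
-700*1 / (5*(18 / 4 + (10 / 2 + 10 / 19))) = -5320 / 381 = -13.96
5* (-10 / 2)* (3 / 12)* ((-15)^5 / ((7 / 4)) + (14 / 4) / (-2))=303751225 / 112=2712064.51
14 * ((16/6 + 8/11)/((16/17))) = 1666/33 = 50.48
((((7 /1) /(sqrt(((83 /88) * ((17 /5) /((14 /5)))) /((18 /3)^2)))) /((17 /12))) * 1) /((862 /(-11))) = -11088 * sqrt(108647) /10338397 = -0.35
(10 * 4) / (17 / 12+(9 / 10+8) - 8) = 2400 / 139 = 17.27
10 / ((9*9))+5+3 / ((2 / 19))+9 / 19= 34.10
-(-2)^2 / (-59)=4 / 59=0.07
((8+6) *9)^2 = 15876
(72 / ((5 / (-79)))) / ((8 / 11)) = -7821 / 5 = -1564.20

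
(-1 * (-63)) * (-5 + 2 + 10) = 441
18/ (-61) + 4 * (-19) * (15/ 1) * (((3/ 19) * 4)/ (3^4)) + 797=432511/ 549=787.82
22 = 22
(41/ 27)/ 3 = 41/ 81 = 0.51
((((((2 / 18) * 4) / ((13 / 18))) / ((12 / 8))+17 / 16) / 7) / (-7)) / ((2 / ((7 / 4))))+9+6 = 523241 / 34944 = 14.97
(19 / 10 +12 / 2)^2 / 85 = 6241 / 8500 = 0.73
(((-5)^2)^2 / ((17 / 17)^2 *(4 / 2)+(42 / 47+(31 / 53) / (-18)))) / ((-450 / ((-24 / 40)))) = 37365 / 128287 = 0.29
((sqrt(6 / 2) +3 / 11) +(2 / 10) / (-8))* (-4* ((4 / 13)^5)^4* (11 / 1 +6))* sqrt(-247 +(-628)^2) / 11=-224300372066304* sqrt(131379) / 209054601523688793826811 - 3056092569403392* sqrt(43793) / 11498003083802883660474605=-0.00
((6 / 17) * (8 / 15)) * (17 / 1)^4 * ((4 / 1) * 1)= 314432 / 5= 62886.40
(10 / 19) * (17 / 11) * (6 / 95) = 0.05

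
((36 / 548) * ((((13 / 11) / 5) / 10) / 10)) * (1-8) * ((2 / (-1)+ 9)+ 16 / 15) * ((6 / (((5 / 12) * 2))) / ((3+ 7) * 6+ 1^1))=-0.00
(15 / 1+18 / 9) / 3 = 17 / 3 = 5.67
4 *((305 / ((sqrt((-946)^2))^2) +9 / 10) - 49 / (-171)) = 908153057 / 191288295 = 4.75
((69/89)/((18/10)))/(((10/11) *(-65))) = -253/34710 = -0.01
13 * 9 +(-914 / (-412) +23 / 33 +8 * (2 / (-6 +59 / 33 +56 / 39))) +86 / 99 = 931257115 / 8096418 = 115.02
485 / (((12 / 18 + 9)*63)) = 485 / 609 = 0.80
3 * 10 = 30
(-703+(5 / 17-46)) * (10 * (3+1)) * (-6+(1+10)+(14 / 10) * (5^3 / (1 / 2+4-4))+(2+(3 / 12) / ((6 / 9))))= -181946760 / 17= -10702750.59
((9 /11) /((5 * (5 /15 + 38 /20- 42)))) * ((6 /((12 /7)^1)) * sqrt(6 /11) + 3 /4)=-189 * sqrt(66) /144353- 81 /26246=-0.01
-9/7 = -1.29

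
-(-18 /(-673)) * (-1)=18 /673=0.03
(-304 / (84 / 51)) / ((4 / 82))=-26486 / 7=-3783.71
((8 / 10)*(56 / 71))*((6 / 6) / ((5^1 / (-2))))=-448 / 1775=-0.25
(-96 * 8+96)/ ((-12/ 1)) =56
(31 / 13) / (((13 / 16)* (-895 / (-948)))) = 470208 / 151255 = 3.11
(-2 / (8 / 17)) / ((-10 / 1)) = 17 / 40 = 0.42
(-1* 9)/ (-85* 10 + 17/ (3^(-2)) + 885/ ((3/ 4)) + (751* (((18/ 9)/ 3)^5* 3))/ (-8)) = -0.02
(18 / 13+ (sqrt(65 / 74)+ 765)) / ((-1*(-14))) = sqrt(4810) / 1036+ 9963 / 182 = 54.81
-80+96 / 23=-1744 / 23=-75.83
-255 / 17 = -15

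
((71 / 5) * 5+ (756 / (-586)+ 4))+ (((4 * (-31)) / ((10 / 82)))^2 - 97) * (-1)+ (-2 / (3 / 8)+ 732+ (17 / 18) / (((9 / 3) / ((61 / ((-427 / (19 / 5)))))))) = -2860180612319 / 2768850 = -1032985.03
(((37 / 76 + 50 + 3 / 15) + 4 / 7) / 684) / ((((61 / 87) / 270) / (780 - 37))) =26440819281 / 1233176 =21441.24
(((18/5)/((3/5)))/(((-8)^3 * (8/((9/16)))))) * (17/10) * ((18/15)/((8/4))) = -1377/1638400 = -0.00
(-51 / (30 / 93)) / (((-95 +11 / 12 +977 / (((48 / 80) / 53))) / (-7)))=66402 / 5172455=0.01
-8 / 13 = -0.62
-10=-10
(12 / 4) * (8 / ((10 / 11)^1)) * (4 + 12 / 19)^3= 89954304 / 34295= 2622.96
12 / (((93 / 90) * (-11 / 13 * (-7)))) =4680 / 2387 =1.96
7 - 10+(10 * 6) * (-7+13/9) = -1009/3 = -336.33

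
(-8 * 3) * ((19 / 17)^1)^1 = -456 / 17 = -26.82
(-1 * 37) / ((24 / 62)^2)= -35557 / 144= -246.92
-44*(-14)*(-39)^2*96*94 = 8454910464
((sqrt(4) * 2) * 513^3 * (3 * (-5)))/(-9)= 900037980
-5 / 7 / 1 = -5 / 7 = -0.71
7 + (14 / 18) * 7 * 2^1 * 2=259 / 9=28.78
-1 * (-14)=14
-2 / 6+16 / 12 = 1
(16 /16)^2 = 1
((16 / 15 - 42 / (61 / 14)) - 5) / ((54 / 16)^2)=-1.19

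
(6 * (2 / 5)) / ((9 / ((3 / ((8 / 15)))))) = 3 / 2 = 1.50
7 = 7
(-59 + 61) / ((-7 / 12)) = -24 / 7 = -3.43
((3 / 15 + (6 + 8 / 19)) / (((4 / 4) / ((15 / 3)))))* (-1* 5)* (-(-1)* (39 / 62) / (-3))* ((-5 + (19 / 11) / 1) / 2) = -367965 / 6479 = -56.79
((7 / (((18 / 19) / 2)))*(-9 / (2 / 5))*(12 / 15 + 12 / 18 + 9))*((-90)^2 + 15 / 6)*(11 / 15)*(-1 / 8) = 744428531 / 288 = 2584821.29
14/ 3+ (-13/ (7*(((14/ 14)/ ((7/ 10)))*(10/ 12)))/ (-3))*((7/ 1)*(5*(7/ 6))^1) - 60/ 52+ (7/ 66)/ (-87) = 4617776/ 186615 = 24.74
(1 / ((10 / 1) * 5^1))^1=1 / 50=0.02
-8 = -8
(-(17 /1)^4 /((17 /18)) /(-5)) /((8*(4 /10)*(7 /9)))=397953 /56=7106.30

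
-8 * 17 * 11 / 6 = -748 / 3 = -249.33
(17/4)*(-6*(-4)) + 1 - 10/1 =93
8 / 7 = 1.14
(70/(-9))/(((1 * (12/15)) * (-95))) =35/342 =0.10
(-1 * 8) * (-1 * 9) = 72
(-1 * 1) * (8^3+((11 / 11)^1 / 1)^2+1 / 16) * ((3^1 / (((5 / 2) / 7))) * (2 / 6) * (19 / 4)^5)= -142284076837 / 40960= -3473732.34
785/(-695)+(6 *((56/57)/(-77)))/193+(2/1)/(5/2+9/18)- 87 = -1471177736/16820529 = -87.46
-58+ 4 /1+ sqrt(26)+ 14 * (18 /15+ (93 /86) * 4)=sqrt(26)+ 5022 /215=28.46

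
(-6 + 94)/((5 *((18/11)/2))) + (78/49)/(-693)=3651874/169785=21.51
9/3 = 3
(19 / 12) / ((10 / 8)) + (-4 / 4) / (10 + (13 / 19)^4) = 23348834 / 19976565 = 1.17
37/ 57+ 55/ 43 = 4726/ 2451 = 1.93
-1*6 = -6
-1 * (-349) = 349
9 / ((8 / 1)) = 9 / 8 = 1.12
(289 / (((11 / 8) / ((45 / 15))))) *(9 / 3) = 20808 / 11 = 1891.64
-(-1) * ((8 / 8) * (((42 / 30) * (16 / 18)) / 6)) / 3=28 / 405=0.07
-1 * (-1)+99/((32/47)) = 4685/32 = 146.41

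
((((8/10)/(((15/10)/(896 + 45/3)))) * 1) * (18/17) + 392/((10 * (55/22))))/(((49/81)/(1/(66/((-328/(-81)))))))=36949856/687225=53.77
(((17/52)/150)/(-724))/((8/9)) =-51/15059200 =-0.00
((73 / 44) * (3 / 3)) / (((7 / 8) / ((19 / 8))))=1387 / 308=4.50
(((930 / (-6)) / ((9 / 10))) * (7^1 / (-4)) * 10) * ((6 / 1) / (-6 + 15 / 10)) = -108500 / 27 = -4018.52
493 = 493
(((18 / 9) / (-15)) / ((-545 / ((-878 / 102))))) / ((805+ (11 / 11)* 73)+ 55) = -878 / 388991025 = -0.00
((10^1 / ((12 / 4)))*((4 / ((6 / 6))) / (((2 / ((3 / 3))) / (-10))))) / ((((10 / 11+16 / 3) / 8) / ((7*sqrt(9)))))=-184800 / 103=-1794.17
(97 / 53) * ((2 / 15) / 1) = 194 / 795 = 0.24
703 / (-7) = -703 / 7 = -100.43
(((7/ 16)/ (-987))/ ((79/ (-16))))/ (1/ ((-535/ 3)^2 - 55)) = 285730/ 100251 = 2.85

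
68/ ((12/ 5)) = 85/ 3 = 28.33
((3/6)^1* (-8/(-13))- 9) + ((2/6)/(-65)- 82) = -17686/195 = -90.70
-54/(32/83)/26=-2241/416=-5.39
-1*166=-166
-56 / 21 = -8 / 3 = -2.67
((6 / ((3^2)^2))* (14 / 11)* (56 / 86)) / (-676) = -196 / 2158299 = -0.00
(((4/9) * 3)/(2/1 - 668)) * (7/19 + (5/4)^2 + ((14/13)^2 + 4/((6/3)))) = -261539/25662312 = -0.01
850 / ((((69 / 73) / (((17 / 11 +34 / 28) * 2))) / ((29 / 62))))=382383125 / 164703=2321.65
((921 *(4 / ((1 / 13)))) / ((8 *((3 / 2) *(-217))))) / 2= -3991 / 434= -9.20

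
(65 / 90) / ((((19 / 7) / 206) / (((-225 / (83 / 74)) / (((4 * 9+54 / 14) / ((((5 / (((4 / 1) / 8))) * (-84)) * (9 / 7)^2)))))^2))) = 336753481428000000 / 125786251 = 2677188315.50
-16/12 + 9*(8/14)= 80/21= 3.81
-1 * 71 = -71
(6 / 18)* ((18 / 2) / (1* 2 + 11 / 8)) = 8 / 9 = 0.89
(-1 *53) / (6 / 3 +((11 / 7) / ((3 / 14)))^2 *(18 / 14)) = -0.74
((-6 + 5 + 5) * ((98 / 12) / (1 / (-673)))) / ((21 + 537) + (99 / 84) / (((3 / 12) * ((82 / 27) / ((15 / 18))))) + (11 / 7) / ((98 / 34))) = -3710044408 / 94476147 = -39.27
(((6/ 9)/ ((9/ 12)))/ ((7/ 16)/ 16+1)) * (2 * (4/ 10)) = 8192/ 11835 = 0.69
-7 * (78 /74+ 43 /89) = -35434 /3293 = -10.76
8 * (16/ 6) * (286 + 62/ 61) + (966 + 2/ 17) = 7351432/ 1037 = 7089.13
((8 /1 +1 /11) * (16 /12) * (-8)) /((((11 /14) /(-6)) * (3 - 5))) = -39872 /121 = -329.52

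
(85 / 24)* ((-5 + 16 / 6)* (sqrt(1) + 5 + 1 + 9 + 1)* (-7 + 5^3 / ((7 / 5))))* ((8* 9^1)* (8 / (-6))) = 1109760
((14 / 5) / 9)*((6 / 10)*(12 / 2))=28 / 25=1.12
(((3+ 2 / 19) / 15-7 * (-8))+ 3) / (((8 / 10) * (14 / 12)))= 8437 / 133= 63.44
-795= -795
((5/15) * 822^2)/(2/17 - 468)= -1914438/3977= -481.38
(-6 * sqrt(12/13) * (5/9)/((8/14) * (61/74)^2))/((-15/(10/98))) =27380 * sqrt(39)/3047499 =0.06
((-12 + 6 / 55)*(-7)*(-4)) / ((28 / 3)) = -1962 / 55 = -35.67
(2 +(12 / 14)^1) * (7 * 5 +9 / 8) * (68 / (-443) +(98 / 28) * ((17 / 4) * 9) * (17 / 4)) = 11651793625 / 198464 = 58709.86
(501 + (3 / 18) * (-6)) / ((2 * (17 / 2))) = 500 / 17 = 29.41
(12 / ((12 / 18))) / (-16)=-1.12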